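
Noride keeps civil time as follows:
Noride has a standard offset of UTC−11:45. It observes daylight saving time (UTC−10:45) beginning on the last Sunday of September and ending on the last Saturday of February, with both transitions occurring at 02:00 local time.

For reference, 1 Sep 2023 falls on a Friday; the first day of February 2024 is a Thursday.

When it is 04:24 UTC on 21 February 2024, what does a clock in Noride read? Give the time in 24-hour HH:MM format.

17:39

1 September 2023 is a Friday, so Sundays fall on 3, 10, 17, 24; the last is September 24.
1 February 2024 is a Thursday, so Saturdays fall on 3, 10, 17, 24; the last is February 24.
At the standard offset (UTC−11:45), 04:24 UTC − 11h45m = 16:39 Noride standard time (rolling into the previous day, 20 February 2024).
The standard-time date in Noride, 20 February 2024, falls between 24 September 2023 and 24 February 2024, so daylight saving is in effect and Noride is at UTC−10:45.
04:24 UTC − 10h45m = 17:39 local (rolling into the previous day, 20 February 2024).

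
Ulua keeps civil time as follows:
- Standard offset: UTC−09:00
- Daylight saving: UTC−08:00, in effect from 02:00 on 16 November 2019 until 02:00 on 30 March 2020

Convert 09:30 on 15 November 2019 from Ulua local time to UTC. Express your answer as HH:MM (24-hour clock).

18:30

Daylight saving runs 16 November 2019 – 30 March 2020; 15 November 2019 is outside that window, so Ulua is on standard time at UTC−09:00.
09:30 local + 9h = 18:30 UTC.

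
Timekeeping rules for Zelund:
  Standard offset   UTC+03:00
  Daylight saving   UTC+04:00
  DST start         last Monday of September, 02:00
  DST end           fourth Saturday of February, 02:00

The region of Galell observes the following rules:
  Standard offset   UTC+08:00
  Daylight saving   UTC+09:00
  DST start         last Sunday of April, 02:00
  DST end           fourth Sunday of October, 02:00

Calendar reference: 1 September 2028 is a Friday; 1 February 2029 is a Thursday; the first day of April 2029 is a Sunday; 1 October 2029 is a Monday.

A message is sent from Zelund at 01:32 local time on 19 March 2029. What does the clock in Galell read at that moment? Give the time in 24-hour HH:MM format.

1 September 2028 is a Friday, so Mondays fall on 4, 11, 18, 25; the last is September 25.
1 February 2029 is a Thursday, so the first Saturday is February 3 and the fourth is February 24.
Daylight saving runs 25 September 2028 – 24 February 2029; 19 March 2029 is outside that window, so Zelund is on standard time at UTC+03:00.
01:32 Zelund − 3h = 22:32 UTC (rolling into the previous day, 18 March 2029).
1 April 2029 is a Sunday, so Sundays fall on 1, 8, 15, 22, 29; the last is April 29.
1 October 2029 is a Monday, so the first Sunday is October 7 and the fourth is October 28.
At the standard offset (UTC+08:00), 22:32 UTC + 8h = 06:32 Galell standard time (rolling into the next day, 19 March 2029).
Daylight saving runs 29 April – 28 October; the standard-time date in Galell, 19 March 2029, is outside that window, so Galell is on standard time at UTC+08:00.
22:32 UTC + 8h = 06:32 Galell (rolling into the next day, 19 March 2029).

06:32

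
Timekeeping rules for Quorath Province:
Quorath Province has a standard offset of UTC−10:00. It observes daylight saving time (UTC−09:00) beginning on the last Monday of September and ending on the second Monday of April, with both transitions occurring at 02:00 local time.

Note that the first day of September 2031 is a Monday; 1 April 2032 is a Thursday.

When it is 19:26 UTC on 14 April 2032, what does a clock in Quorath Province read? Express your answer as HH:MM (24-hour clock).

1 September 2031 is a Monday, so Mondays fall on 1, 8, 15, 22, 29; the last is September 29.
1 April 2032 is a Thursday, so the first Monday is April 5 and the second is April 12.
At the standard offset (UTC−10:00), 19:26 UTC − 10h = 09:26 Quorath Province standard time.
The standard-time date in Quorath Province, 14 April 2032, is outside the daylight-saving period (29 September 2031 – 12 April 2032), so Quorath Province is on standard time, UTC−10:00.
19:26 UTC − 10h = 09:26 local.

09:26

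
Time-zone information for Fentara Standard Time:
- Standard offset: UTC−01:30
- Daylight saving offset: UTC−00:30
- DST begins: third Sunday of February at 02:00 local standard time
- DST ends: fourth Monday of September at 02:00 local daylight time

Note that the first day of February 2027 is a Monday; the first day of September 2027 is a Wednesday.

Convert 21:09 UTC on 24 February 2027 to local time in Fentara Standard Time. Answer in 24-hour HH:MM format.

1 February 2027 is a Monday, so the first Sunday is February 7 and the third is February 21.
1 September 2027 is a Wednesday, so the first Monday is September 6 and the fourth is September 27.
At the standard offset (UTC−01:30), 21:09 UTC − 1h30m = 19:39 Fentara Standard Time standard time.
Daylight saving runs 21 February – 27 September; the standard-time date in Fentara Standard Time, 24 February 2027, is inside that window, so Fentara Standard Time is at UTC−00:30.
21:09 UTC − 0h30m = 20:39 local.

20:39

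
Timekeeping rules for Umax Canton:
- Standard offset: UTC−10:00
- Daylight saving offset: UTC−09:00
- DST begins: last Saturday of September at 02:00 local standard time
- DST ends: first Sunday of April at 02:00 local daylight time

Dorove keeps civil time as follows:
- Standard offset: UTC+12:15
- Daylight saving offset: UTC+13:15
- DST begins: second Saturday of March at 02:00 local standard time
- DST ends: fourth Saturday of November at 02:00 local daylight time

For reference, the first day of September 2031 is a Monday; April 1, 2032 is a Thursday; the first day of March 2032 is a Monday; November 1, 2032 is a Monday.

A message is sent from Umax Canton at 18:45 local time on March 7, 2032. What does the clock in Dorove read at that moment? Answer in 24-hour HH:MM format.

1 September 2031 is a Monday, so Saturdays fall on 6, 13, 20, 27; the last is September 27.
1 April 2032 is a Thursday, so the first Sunday is April 4.
March 7, 2032 lies within the daylight-saving period (27 September 2031 – 4 April 2032), so Umax Canton is on daylight time, UTC−09:00.
18:45 Umax Canton + 9h = 03:45 UTC (rolling into the next day, 8 March 2032).
1 March 2032 is a Monday, so the first Saturday is March 6 and the second is March 13.
1 November 2032 is a Monday, so the first Saturday is November 6 and the fourth is November 27.
At the standard offset (UTC+12:15), 03:45 UTC + 12h15m = 16:00 Dorove standard time.
The standard-time date in Dorove, March 8, 2032, does not fall between 13 March and 27 November, so daylight saving is not in effect and Dorove is at UTC+12:15.
03:45 UTC + 12h15m = 16:00 Dorove.

16:00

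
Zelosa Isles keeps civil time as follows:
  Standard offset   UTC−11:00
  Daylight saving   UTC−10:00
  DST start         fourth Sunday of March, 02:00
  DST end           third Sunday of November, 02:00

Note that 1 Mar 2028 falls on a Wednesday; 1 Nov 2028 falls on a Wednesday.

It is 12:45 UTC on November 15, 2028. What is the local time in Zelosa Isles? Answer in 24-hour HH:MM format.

02:45

1 March 2028 is a Wednesday, so the first Sunday is March 5 and the fourth is March 26.
1 November 2028 is a Wednesday, so the first Sunday is November 5 and the third is November 19.
At the standard offset (UTC−11:00), 12:45 UTC − 11h = 01:45 Zelosa Isles standard time.
Daylight saving runs 26 March – 19 November; the standard-time date in Zelosa Isles, November 15, 2028, is inside that window, so Zelosa Isles is at UTC−10:00.
12:45 UTC − 10h = 02:45 local.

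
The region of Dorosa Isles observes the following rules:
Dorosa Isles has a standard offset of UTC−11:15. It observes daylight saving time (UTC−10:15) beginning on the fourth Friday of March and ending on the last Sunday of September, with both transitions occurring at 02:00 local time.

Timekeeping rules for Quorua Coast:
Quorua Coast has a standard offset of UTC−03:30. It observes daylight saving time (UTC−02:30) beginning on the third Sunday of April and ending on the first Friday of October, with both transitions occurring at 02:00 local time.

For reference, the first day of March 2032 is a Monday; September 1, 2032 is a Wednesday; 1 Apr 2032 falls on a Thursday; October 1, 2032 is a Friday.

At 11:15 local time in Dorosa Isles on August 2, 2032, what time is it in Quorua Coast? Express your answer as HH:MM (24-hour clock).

19:00

1 March 2032 is a Monday, so the first Friday is March 5 and the fourth is March 26.
1 September 2032 is a Wednesday, so Sundays fall on 5, 12, 19, 26; the last is September 26.
August 2, 2032 falls between 26 March and 26 September, so daylight saving is in effect and Dorosa Isles is at UTC−10:15.
11:15 Dorosa Isles + 10h15m = 21:30 UTC.
1 April 2032 is a Thursday, so the first Sunday is April 4 and the third is April 18.
1 October 2032 is a Friday, so the first Friday is October 1.
At the standard offset (UTC−03:30), 21:30 UTC − 3h30m = 18:00 Quorua Coast standard time.
Daylight saving runs 18 April – 1 October; the standard-time date in Quorua Coast, August 2, 2032, is inside that window, so Quorua Coast is at UTC−02:30.
21:30 UTC − 2h30m = 19:00 Quorua Coast.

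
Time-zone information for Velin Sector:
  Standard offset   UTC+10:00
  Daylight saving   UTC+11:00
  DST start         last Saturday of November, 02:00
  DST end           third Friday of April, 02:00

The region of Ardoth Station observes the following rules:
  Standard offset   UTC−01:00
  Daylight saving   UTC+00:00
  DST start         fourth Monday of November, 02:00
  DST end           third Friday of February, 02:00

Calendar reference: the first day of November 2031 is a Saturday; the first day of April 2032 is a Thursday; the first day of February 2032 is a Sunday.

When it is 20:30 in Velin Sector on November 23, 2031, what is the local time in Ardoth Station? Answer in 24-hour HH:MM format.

09:30

1 November 2031 is a Saturday, so Saturdays fall on 1, 8, 15, 22, 29; the last is November 29.
1 April 2032 is a Thursday, so the first Friday is April 2 and the third is April 16.
November 23, 2031 is outside the daylight-saving period (29 November 2031 – 16 April 2032), so Velin Sector is on standard time, UTC+10:00.
20:30 Velin Sector − 10h = 10:30 UTC.
1 November 2031 is a Saturday, so the first Monday is November 3 and the fourth is November 24.
1 February 2032 is a Sunday, so the first Friday is February 6 and the third is February 20.
At the standard offset (UTC−01:00), 10:30 UTC − 1h = 09:30 Ardoth Station standard time.
Daylight saving runs 24 November 2031 – 20 February 2032; the standard-time date in Ardoth Station, November 23, 2031, is outside that window, so Ardoth Station is on standard time at UTC−01:00.
10:30 UTC − 1h = 09:30 Ardoth Station.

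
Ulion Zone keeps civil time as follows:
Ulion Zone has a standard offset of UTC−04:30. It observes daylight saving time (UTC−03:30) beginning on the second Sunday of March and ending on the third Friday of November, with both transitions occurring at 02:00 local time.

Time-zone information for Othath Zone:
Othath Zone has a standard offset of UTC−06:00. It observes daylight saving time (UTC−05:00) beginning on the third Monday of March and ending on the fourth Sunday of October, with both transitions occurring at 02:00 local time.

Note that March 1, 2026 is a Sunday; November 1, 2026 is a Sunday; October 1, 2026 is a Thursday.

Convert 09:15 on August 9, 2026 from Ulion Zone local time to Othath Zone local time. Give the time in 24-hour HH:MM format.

07:45

1 March 2026 is a Sunday, so the first Sunday is March 1 and the second is March 8.
1 November 2026 is a Sunday, so the first Friday is November 6 and the third is November 20.
August 9, 2026 lies within the daylight-saving period (8 March – 20 November), so Ulion Zone is on daylight time, UTC−03:30.
09:15 Ulion Zone + 3h30m = 12:45 UTC.
1 March 2026 is a Sunday, so the first Monday is March 2 and the third is March 16.
1 October 2026 is a Thursday, so the first Sunday is October 4 and the fourth is October 25.
At the standard offset (UTC−06:00), 12:45 UTC − 6h = 06:45 Othath Zone standard time.
Daylight saving runs 16 March – 25 October; the standard-time date in Othath Zone, August 9, 2026, is inside that window, so Othath Zone is at UTC−05:00.
12:45 UTC − 5h = 07:45 Othath Zone.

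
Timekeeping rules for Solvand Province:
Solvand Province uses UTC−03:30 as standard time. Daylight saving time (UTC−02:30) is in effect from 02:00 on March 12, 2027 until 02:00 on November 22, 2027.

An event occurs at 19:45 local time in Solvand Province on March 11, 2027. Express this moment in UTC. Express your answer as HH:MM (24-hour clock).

Daylight saving runs 12 March – 22 November; March 11, 2027 is outside that window, so Solvand Province is on standard time at UTC−03:30.
19:45 local + 3h30m = 23:15 UTC.

23:15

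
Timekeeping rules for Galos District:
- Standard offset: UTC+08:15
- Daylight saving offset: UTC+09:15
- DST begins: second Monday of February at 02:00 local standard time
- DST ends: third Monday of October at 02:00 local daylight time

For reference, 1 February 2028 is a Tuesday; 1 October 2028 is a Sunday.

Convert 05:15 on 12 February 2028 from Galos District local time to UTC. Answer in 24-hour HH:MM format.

21:00

1 February 2028 is a Tuesday, so the first Monday is February 7 and the second is February 14.
1 October 2028 is a Sunday, so the first Monday is October 2 and the third is October 16.
12 February 2028 is outside the daylight-saving period (14 February – 16 October), so Galos District is on standard time, UTC+08:15.
05:15 local − 8h15m = 21:00 UTC (rolling into the previous day, 11 February 2028).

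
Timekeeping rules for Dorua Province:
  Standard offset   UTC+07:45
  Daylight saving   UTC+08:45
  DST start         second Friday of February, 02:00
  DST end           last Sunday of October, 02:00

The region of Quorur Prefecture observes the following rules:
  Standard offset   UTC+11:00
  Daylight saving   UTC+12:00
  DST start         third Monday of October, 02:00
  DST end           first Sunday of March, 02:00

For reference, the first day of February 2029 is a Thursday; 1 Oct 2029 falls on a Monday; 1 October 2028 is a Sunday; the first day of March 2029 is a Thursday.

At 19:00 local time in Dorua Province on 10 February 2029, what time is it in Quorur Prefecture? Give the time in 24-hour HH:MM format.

1 February 2029 is a Thursday, so the first Friday is February 2 and the second is February 9.
1 October 2029 is a Monday, so Sundays fall on 7, 14, 21, 28; the last is October 28.
Daylight saving runs 9 February – 28 October; 10 February 2029 is inside that window, so Dorua Province is at UTC+08:45.
19:00 Dorua Province − 8h45m = 10:15 UTC.
1 October 2028 is a Sunday, so the first Monday is October 2 and the third is October 16.
1 March 2029 is a Thursday, so the first Sunday is March 4.
At the standard offset (UTC+11:00), 10:15 UTC + 11h = 21:15 Quorur Prefecture standard time.
Daylight saving runs 16 October 2028 – 4 March 2029; the standard-time date in Quorur Prefecture, 10 February 2029, is inside that window, so Quorur Prefecture is at UTC+12:00.
10:15 UTC + 12h = 22:15 Quorur Prefecture.

22:15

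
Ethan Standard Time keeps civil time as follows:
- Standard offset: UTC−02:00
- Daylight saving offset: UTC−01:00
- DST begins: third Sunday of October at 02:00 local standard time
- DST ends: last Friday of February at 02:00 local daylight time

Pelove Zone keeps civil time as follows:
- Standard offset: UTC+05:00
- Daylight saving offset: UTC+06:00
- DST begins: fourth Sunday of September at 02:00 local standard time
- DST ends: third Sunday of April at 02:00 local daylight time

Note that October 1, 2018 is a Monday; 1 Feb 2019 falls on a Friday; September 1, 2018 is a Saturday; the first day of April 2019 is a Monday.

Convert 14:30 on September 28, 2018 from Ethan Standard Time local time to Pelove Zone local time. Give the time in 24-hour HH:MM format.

1 October 2018 is a Monday, so the first Sunday is October 7 and the third is October 21.
1 February 2019 is a Friday, so Fridays fall on 1, 8, 15, 22; the last is February 22.
Daylight saving runs 21 October 2018 – 22 February 2019; September 28, 2018 is outside that window, so Ethan Standard Time is on standard time at UTC−02:00.
14:30 Ethan Standard Time + 2h = 16:30 UTC.
1 September 2018 is a Saturday, so the first Sunday is September 2 and the fourth is September 23.
1 April 2019 is a Monday, so the first Sunday is April 7 and the third is April 21.
At the standard offset (UTC+05:00), 16:30 UTC + 5h = 21:30 Pelove Zone standard time.
Daylight saving runs 23 September 2018 – 21 April 2019; the standard-time date in Pelove Zone, September 28, 2018, is inside that window, so Pelove Zone is at UTC+06:00.
16:30 UTC + 6h = 22:30 Pelove Zone.

22:30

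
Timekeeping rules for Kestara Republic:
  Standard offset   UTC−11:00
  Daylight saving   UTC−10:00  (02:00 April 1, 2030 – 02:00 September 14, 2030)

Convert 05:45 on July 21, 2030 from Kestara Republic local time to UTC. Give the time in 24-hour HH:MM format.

Daylight saving runs 1 April – 14 September; July 21, 2030 is inside that window, so Kestara Republic is at UTC−10:00.
05:45 local + 10h = 15:45 UTC.

15:45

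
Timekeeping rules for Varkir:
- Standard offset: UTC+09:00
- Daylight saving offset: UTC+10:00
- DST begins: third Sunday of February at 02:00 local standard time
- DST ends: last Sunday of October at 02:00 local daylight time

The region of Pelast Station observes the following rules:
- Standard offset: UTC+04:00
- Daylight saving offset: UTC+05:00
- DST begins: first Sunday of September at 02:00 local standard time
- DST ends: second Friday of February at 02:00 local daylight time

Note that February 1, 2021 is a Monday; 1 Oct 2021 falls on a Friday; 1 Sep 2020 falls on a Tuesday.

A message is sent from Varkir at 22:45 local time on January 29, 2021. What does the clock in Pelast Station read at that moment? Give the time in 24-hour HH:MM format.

1 February 2021 is a Monday, so the first Sunday is February 7 and the third is February 21.
1 October 2021 is a Friday, so Sundays fall on 3, 10, 17, 24, 31; the last is October 31.
January 29, 2021 does not fall between 21 February and 31 October, so daylight saving is not in effect and Varkir is at UTC+09:00.
22:45 Varkir − 9h = 13:45 UTC.
1 September 2020 is a Tuesday, so the first Sunday is September 6.
1 February 2021 is a Monday, so the first Friday is February 5 and the second is February 12.
At the standard offset (UTC+04:00), 13:45 UTC + 4h = 17:45 Pelast Station standard time.
Daylight saving runs 6 September 2020 – 12 February 2021; the standard-time date in Pelast Station, January 29, 2021, is inside that window, so Pelast Station is at UTC+05:00.
13:45 UTC + 5h = 18:45 Pelast Station.

18:45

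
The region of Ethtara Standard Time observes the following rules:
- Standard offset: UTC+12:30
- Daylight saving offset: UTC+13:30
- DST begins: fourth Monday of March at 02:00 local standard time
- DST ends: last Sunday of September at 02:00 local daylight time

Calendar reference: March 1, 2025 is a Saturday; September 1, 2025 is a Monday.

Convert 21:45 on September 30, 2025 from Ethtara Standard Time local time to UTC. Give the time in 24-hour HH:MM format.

1 March 2025 is a Saturday, so the first Monday is March 3 and the fourth is March 24.
1 September 2025 is a Monday, so Sundays fall on 7, 14, 21, 28; the last is September 28.
September 30, 2025 is outside the daylight-saving period (24 March – 28 September), so Ethtara Standard Time is on standard time, UTC+12:30.
21:45 local − 12h30m = 09:15 UTC.

09:15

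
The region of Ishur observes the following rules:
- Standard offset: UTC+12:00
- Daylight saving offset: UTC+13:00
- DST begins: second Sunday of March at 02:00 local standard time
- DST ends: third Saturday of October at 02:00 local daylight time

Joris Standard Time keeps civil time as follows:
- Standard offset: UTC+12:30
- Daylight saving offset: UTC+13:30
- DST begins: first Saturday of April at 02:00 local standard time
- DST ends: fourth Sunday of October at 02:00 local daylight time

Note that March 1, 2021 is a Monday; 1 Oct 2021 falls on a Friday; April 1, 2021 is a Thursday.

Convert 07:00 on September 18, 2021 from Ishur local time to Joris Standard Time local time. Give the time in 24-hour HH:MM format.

07:30

1 March 2021 is a Monday, so the first Sunday is March 7 and the second is March 14.
1 October 2021 is a Friday, so the first Saturday is October 2 and the third is October 16.
September 18, 2021 falls between 14 March and 16 October, so daylight saving is in effect and Ishur is at UTC+13:00.
07:00 Ishur − 13h = 18:00 UTC (rolling into the previous day, 17 September 2021).
1 April 2021 is a Thursday, so the first Saturday is April 3.
1 October 2021 is a Friday, so the first Sunday is October 3 and the fourth is October 24.
At the standard offset (UTC+12:30), 18:00 UTC + 12h30m = 06:30 Joris Standard Time standard time (rolling into the next day, 18 September 2021).
Daylight saving runs 3 April – 24 October; the standard-time date in Joris Standard Time, September 18, 2021, is inside that window, so Joris Standard Time is at UTC+13:30.
18:00 UTC + 13h30m = 07:30 Joris Standard Time (rolling into the next day, 18 September 2021).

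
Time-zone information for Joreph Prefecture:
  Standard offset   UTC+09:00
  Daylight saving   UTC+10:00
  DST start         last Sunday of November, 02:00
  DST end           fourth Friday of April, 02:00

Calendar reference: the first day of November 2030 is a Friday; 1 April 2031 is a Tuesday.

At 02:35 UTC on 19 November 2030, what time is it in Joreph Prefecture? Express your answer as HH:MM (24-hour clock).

1 November 2030 is a Friday, so Sundays fall on 3, 10, 17, 24; the last is November 24.
1 April 2031 is a Tuesday, so the first Friday is April 4 and the fourth is April 25.
At the standard offset (UTC+09:00), 02:35 UTC + 9h = 11:35 Joreph Prefecture standard time.
The standard-time date in Joreph Prefecture, 19 November 2030, does not fall between 24 November 2030 and 25 April 2031, so daylight saving is not in effect and Joreph Prefecture is at UTC+09:00.
02:35 UTC + 9h = 11:35 local.

11:35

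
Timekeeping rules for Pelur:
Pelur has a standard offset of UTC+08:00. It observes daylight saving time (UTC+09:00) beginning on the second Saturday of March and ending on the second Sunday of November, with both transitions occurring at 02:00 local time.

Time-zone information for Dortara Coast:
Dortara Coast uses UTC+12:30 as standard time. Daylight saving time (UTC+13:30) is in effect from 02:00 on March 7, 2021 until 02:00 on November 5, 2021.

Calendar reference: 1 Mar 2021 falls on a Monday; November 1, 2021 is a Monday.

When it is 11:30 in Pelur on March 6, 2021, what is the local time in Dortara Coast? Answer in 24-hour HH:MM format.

1 March 2021 is a Monday, so the first Saturday is March 6 and the second is March 13.
1 November 2021 is a Monday, so the first Sunday is November 7 and the second is November 14.
March 6, 2021 is outside the daylight-saving period (13 March – 14 November), so Pelur is on standard time, UTC+08:00.
11:30 Pelur − 8h = 03:30 UTC.
At the standard offset (UTC+12:30), 03:30 UTC + 12h30m = 16:00 Dortara Coast standard time.
Daylight saving runs 7 March – 5 November; the standard-time date in Dortara Coast, March 6, 2021, is outside that window, so Dortara Coast is on standard time at UTC+12:30.
03:30 UTC + 12h30m = 16:00 Dortara Coast.

16:00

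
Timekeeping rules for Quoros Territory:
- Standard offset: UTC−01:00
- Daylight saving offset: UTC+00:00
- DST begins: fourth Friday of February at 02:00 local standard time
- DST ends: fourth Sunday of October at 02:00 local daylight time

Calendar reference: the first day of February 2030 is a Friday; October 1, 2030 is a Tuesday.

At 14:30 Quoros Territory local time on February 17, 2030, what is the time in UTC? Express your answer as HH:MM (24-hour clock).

1 February 2030 is a Friday, so the first Friday is February 1 and the fourth is February 22.
1 October 2030 is a Tuesday, so the first Sunday is October 6 and the fourth is October 27.
February 17, 2030 does not fall between 22 February and 27 October, so daylight saving is not in effect and Quoros Territory is at UTC−01:00.
14:30 local + 1h = 15:30 UTC.

15:30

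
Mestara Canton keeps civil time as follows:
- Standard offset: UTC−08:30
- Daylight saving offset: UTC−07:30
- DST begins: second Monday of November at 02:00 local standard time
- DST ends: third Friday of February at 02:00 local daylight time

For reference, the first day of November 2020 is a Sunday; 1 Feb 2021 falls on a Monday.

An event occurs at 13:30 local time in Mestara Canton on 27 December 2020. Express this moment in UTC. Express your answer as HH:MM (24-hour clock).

21:00

1 November 2020 is a Sunday, so the first Monday is November 2 and the second is November 9.
1 February 2021 is a Monday, so the first Friday is February 5 and the third is February 19.
27 December 2020 falls between 9 November 2020 and 19 February 2021, so daylight saving is in effect and Mestara Canton is at UTC−07:30.
13:30 local + 7h30m = 21:00 UTC.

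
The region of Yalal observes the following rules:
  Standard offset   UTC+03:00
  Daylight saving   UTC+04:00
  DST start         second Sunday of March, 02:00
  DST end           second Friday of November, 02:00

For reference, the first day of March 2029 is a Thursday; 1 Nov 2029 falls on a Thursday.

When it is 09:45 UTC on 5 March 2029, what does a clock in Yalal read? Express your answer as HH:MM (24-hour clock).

12:45

1 March 2029 is a Thursday, so the first Sunday is March 4 and the second is March 11.
1 November 2029 is a Thursday, so the first Friday is November 2 and the second is November 9.
At the standard offset (UTC+03:00), 09:45 UTC + 3h = 12:45 Yalal standard time.
The standard-time date in Yalal, 5 March 2029, is outside the daylight-saving period (11 March – 9 November), so Yalal is on standard time, UTC+03:00.
09:45 UTC + 3h = 12:45 local.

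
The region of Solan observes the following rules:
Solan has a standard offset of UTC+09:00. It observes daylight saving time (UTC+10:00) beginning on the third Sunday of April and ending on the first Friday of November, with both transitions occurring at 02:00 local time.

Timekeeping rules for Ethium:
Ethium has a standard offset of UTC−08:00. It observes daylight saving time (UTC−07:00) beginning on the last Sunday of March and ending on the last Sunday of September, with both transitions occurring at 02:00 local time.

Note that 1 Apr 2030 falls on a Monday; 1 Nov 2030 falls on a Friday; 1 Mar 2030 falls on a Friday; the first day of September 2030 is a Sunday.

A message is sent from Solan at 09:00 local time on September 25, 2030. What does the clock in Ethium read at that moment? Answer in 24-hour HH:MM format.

16:00

1 April 2030 is a Monday, so the first Sunday is April 7 and the third is April 21.
1 November 2030 is a Friday, so the first Friday is November 1.
September 25, 2030 falls between 21 April and 1 November, so daylight saving is in effect and Solan is at UTC+10:00.
09:00 Solan − 10h = 23:00 UTC (rolling into the previous day, 24 September 2030).
1 March 2030 is a Friday, so Sundays fall on 3, 10, 17, 24, 31; the last is March 31.
1 September 2030 is a Sunday, so Sundays fall on 1, 8, 15, 22, 29; the last is September 29.
At the standard offset (UTC−08:00), 23:00 UTC − 8h = 15:00 Ethium standard time.
The standard-time date in Ethium, September 24, 2030, lies within the daylight-saving period (31 March – 29 September), so Ethium is on daylight time, UTC−07:00.
23:00 UTC − 7h = 16:00 Ethium.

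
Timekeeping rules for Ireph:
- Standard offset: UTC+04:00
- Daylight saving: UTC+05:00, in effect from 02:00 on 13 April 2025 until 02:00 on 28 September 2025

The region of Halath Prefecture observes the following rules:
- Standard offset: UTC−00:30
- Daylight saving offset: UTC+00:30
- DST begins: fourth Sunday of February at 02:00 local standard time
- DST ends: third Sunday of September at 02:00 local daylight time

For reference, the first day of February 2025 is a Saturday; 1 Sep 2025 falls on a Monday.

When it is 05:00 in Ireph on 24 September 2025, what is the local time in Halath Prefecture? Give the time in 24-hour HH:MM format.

24 September 2025 lies within the daylight-saving period (13 April – 28 September), so Ireph is on daylight time, UTC+05:00.
05:00 Ireph − 5h = 00:00 UTC.
1 February 2025 is a Saturday, so the first Sunday is February 2 and the fourth is February 23.
1 September 2025 is a Monday, so the first Sunday is September 7 and the third is September 21.
At the standard offset (UTC−00:30), 00:00 UTC − 0h30m = 23:30 Halath Prefecture standard time (rolling into the previous day, 23 September 2025).
The standard-time date in Halath Prefecture, 23 September 2025, does not fall between 23 February and 21 September, so daylight saving is not in effect and Halath Prefecture is at UTC−00:30.
00:00 UTC − 0h30m = 23:30 Halath Prefecture (rolling into the previous day, 23 September 2025).

23:30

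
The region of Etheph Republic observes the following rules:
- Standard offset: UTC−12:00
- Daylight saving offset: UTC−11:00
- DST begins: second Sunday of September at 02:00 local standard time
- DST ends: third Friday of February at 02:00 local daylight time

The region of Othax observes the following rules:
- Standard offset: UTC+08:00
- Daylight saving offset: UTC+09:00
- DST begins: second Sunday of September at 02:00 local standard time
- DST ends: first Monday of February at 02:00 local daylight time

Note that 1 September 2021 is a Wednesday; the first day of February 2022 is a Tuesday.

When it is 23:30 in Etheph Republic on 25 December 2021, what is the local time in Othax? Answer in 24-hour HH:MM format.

1 September 2021 is a Wednesday, so the first Sunday is September 5 and the second is September 12.
1 February 2022 is a Tuesday, so the first Friday is February 4 and the third is February 18.
Daylight saving runs 12 September 2021 – 18 February 2022; 25 December 2021 is inside that window, so Etheph Republic is at UTC−11:00.
23:30 Etheph Republic + 11h = 10:30 UTC (rolling into the next day, 26 December 2021).
1 September 2021 is a Wednesday, so the first Sunday is September 5 and the second is September 12.
1 February 2022 is a Tuesday, so the first Monday is February 7.
At the standard offset (UTC+08:00), 10:30 UTC + 8h = 18:30 Othax standard time.
The standard-time date in Othax, 26 December 2021, falls between 12 September 2021 and 7 February 2022, so daylight saving is in effect and Othax is at UTC+09:00.
10:30 UTC + 9h = 19:30 Othax.

19:30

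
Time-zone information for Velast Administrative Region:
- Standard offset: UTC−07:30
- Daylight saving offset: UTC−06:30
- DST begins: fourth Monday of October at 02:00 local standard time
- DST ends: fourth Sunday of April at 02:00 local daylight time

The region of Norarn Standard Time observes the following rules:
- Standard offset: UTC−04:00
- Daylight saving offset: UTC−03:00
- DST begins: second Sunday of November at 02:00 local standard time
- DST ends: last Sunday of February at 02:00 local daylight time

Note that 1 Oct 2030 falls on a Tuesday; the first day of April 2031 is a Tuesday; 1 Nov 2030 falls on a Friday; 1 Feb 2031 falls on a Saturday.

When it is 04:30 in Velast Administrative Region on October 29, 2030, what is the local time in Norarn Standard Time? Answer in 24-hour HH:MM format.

07:00

1 October 2030 is a Tuesday, so the first Monday is October 7 and the fourth is October 28.
1 April 2031 is a Tuesday, so the first Sunday is April 6 and the fourth is April 27.
October 29, 2030 lies within the daylight-saving period (28 October 2030 – 27 April 2031), so Velast Administrative Region is on daylight time, UTC−06:30.
04:30 Velast Administrative Region + 6h30m = 11:00 UTC.
1 November 2030 is a Friday, so the first Sunday is November 3 and the second is November 10.
1 February 2031 is a Saturday, so Sundays fall on 2, 9, 16, 23; the last is February 23.
At the standard offset (UTC−04:00), 11:00 UTC − 4h = 07:00 Norarn Standard Time standard time.
Daylight saving runs 10 November 2030 – 23 February 2031; the standard-time date in Norarn Standard Time, October 29, 2030, is outside that window, so Norarn Standard Time is on standard time at UTC−04:00.
11:00 UTC − 4h = 07:00 Norarn Standard Time.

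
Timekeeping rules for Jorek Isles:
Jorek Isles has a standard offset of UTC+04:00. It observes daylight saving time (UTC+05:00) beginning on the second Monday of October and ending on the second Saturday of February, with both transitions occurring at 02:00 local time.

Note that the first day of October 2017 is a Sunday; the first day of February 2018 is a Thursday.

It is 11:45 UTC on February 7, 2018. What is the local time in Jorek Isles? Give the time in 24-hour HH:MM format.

16:45

1 October 2017 is a Sunday, so the first Monday is October 2 and the second is October 9.
1 February 2018 is a Thursday, so the first Saturday is February 3 and the second is February 10.
At the standard offset (UTC+04:00), 11:45 UTC + 4h = 15:45 Jorek Isles standard time.
The standard-time date in Jorek Isles, February 7, 2018, falls between 9 October 2017 and 10 February 2018, so daylight saving is in effect and Jorek Isles is at UTC+05:00.
11:45 UTC + 5h = 16:45 local.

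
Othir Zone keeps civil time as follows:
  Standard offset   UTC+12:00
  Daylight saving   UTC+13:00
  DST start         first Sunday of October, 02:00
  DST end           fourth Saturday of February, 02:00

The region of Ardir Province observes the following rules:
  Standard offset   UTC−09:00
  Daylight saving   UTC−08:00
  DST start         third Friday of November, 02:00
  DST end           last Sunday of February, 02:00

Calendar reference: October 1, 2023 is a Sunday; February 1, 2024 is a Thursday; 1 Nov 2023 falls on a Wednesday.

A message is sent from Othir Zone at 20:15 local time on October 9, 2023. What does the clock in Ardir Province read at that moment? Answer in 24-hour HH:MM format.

22:15

1 October 2023 is a Sunday, so the first Sunday is October 1.
1 February 2024 is a Thursday, so the first Saturday is February 3 and the fourth is February 24.
Daylight saving runs 1 October 2023 – 24 February 2024; October 9, 2023 is inside that window, so Othir Zone is at UTC+13:00.
20:15 Othir Zone − 13h = 07:15 UTC.
1 November 2023 is a Wednesday, so the first Friday is November 3 and the third is November 17.
1 February 2024 is a Thursday, so Sundays fall on 4, 11, 18, 25; the last is February 25.
At the standard offset (UTC−09:00), 07:15 UTC − 9h = 22:15 Ardir Province standard time (rolling into the previous day, 8 October 2023).
Daylight saving runs 17 November 2023 – 25 February 2024; the standard-time date in Ardir Province, October 8, 2023, is outside that window, so Ardir Province is on standard time at UTC−09:00.
07:15 UTC − 9h = 22:15 Ardir Province (rolling into the previous day, 8 October 2023).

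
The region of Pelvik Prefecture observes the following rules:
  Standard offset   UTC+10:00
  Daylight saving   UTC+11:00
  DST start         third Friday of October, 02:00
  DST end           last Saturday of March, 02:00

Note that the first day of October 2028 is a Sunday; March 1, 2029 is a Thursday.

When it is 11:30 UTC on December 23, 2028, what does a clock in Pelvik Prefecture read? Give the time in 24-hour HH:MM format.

22:30

1 October 2028 is a Sunday, so the first Friday is October 6 and the third is October 20.
1 March 2029 is a Thursday, so Saturdays fall on 3, 10, 17, 24, 31; the last is March 31.
At the standard offset (UTC+10:00), 11:30 UTC + 10h = 21:30 Pelvik Prefecture standard time.
Daylight saving runs 20 October 2028 – 31 March 2029; the standard-time date in Pelvik Prefecture, December 23, 2028, is inside that window, so Pelvik Prefecture is at UTC+11:00.
11:30 UTC + 11h = 22:30 local.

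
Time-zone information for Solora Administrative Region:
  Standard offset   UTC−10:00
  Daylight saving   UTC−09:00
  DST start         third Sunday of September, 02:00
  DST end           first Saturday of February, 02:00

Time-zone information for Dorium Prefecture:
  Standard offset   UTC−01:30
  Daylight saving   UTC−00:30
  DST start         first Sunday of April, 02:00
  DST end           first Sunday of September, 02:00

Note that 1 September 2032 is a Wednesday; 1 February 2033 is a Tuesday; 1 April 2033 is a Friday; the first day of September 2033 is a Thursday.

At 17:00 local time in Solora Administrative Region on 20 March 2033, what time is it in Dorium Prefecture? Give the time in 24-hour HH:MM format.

01:30

1 September 2032 is a Wednesday, so the first Sunday is September 5 and the third is September 19.
1 February 2033 is a Tuesday, so the first Saturday is February 5.
20 March 2033 is outside the daylight-saving period (19 September 2032 – 5 February 2033), so Solora Administrative Region is on standard time, UTC−10:00.
17:00 Solora Administrative Region + 10h = 03:00 UTC (rolling into the next day, 21 March 2033).
1 April 2033 is a Friday, so the first Sunday is April 3.
1 September 2033 is a Thursday, so the first Sunday is September 4.
At the standard offset (UTC−01:30), 03:00 UTC − 1h30m = 01:30 Dorium Prefecture standard time.
Daylight saving runs 3 April – 4 September; the standard-time date in Dorium Prefecture, 21 March 2033, is outside that window, so Dorium Prefecture is on standard time at UTC−01:30.
03:00 UTC − 1h30m = 01:30 Dorium Prefecture.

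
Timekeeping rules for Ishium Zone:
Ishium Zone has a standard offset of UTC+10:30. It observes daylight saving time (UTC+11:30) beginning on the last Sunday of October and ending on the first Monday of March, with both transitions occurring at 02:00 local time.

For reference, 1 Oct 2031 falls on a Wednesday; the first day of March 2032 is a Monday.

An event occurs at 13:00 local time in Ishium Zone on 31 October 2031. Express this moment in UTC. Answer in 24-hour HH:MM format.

1 October 2031 is a Wednesday, so Sundays fall on 5, 12, 19, 26; the last is October 26.
1 March 2032 is a Monday, so the first Monday is March 1.
Daylight saving runs 26 October 2031 – 1 March 2032; 31 October 2031 is inside that window, so Ishium Zone is at UTC+11:30.
13:00 local − 11h30m = 01:30 UTC.

01:30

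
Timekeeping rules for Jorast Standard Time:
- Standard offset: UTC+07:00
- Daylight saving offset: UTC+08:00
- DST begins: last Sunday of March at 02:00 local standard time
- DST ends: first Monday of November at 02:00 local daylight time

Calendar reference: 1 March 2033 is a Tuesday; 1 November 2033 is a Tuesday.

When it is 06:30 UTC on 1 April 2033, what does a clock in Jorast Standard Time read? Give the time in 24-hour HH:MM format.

14:30

1 March 2033 is a Tuesday, so Sundays fall on 6, 13, 20, 27; the last is March 27.
1 November 2033 is a Tuesday, so the first Monday is November 7.
At the standard offset (UTC+07:00), 06:30 UTC + 7h = 13:30 Jorast Standard Time standard time.
The standard-time date in Jorast Standard Time, 1 April 2033, lies within the daylight-saving period (27 March – 7 November), so Jorast Standard Time is on daylight time, UTC+08:00.
06:30 UTC + 8h = 14:30 local.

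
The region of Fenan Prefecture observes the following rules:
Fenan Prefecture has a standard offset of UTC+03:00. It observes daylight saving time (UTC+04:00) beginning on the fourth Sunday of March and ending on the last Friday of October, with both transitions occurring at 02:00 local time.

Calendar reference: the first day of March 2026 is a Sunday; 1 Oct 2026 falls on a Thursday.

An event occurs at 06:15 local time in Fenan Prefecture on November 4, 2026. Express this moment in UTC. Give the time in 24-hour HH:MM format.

03:15

1 March 2026 is a Sunday, so the first Sunday is March 1 and the fourth is March 22.
1 October 2026 is a Thursday, so Fridays fall on 2, 9, 16, 23, 30; the last is October 30.
Daylight saving runs 22 March – 30 October; November 4, 2026 is outside that window, so Fenan Prefecture is on standard time at UTC+03:00.
06:15 local − 3h = 03:15 UTC.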